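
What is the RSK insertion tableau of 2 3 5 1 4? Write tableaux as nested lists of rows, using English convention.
P = [[1, 3, 4], [2, 5]]

After inserting 2: P = [[2]].
After inserting 3: P = [[2, 3]].
After inserting 5: P = [[2, 3, 5]].
After inserting 1: P = [[1, 3, 5], [2]].
After inserting 4: P = [[1, 3, 4], [2, 5]].

So P = [[1, 3, 4], [2, 5]].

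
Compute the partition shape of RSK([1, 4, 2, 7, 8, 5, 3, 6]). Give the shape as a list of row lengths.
[4, 3, 1]

RSK row insertion gives P = [[1, 2, 3, 6], [4, 5, 8], [7]], which has shape [4, 3, 1].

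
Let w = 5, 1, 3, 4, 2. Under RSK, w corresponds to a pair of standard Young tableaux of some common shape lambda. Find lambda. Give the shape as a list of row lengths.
[3, 1, 1]

Row-insert each entry into an empty tableau.

After inserting 5: P = [[5]].
After inserting 1: P = [[1], [5]].
After inserting 3: P = [[1, 3], [5]].
After inserting 4: P = [[1, 3, 4], [5]].
After inserting 2: P = [[1, 2, 4], [3], [5]].

The final insertion tableau P = [[1, 2, 4], [3], [5]] has shape [3, 1, 1].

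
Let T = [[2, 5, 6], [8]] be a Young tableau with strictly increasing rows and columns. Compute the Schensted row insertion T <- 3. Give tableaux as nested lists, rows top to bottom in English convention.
[[2, 3, 6], [5], [8]]

In row 1, 3 replaces 5 (the leftmost entry greater than 3); 5 is bumped to row 2. In row 2, 5 replaces 8 (the leftmost entry greater than 5); 8 is bumped to row 3. 8 starts a new row 3. The new tableau is [[2, 3, 6], [5], [8]].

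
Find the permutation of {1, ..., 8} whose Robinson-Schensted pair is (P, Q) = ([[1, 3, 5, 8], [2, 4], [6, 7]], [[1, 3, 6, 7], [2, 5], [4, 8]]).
6 2 7 1 4 5 8 3

Reverse the RSK construction: for i from n down to 1, find the cell of Q containing i, remove the entry at that cell from P, and reverse-bump it up through P; the value ejected from row 1 is w(i).

Step i=8: Q has 8 at row 3, column 2; remove 7 from row 3 of P and reverse-bump: 7 enters row 2 and ejects 4; 4 enters row 1 and ejects 3. So w(8) = 3. P is now [[1, 4, 5, 8], [2, 7], [6]].
Step i=7: Q has 7 at row 1, column 4; remove that cell from P, ejecting 8. So w(7) = 8. P is now [[1, 4, 5], [2, 7], [6]].
Step i=6: Q has 6 at row 1, column 3; remove that cell from P, ejecting 5. So w(6) = 5. P is now [[1, 4], [2, 7], [6]].
Step i=5: Q has 5 at row 2, column 2; remove 7 from row 2 of P and reverse-bump: 7 enters row 1 and ejects 4. So w(5) = 4. P is now [[1, 7], [2], [6]].
Step i=4: Q has 4 at row 3, column 1; remove 6 from row 3 of P and reverse-bump: 6 enters row 2 and ejects 2; 2 enters row 1 and ejects 1. So w(4) = 1. P is now [[2, 7], [6]].
Step i=3: Q has 3 at row 1, column 2; remove that cell from P, ejecting 7. So w(3) = 7. P is now [[2], [6]].
Step i=2: Q has 2 at row 2, column 1; remove 6 from row 2 of P and reverse-bump: 6 enters row 1 and ejects 2. So w(2) = 2. P is now [[6]].
Step i=1: Q has 1 at row 1, column 1; remove that cell from P, ejecting 6. So w(1) = 6. P is now [].

So w = 6 2 7 1 4 5 8 3.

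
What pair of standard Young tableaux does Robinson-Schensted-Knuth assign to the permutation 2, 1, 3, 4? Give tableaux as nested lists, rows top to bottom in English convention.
Insert each entry of the permutation into P by Schensted row insertion, recording in Q the position of each new cell.

After inserting 2: P = [[2]].
After inserting 1: P = [[1], [2]].
After inserting 3: P = [[1, 3], [2]].
After inserting 4: P = [[1, 3, 4], [2]].

So P = [[1, 3, 4], [2]], Q = [[1, 3, 4], [2]].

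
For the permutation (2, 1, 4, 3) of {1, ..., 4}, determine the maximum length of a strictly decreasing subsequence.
2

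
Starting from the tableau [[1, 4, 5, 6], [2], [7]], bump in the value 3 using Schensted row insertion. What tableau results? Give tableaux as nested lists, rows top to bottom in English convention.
[[1, 3, 5, 6], [2, 4], [7]]

In row 1, 3 replaces 4 (the leftmost entry greater than 3); 4 is bumped to row 2. 4 is appended to row 2. The new tableau is [[1, 3, 5, 6], [2, 4], [7]].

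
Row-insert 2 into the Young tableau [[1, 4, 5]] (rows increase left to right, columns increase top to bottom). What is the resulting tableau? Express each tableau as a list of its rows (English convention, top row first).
[[1, 2, 5], [4]]

In row 1, 2 replaces 4 (the leftmost entry greater than 2); 4 is bumped to row 2. 4 starts a new row 2. The new tableau is [[1, 2, 5], [4]].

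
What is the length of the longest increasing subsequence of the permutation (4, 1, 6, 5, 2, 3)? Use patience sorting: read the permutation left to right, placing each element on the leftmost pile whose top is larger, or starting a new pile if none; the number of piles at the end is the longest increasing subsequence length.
4: new pile. tops = [4]
1: onto pile 1 (replacing 4). tops = [1]
6: new pile. tops = [1, 6]
5: onto pile 2 (replacing 6). tops = [1, 5]
2: onto pile 2 (replacing 5). tops = [1, 2]
3: new pile. tops = [1, 2, 3]

3 piles, so the longest increasing subsequence has length 3.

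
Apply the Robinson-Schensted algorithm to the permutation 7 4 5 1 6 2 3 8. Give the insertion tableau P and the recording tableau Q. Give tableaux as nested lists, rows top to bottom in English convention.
P = [[1, 2, 3, 8], [4, 5, 6], [7]], Q = [[1, 3, 5, 8], [2, 6, 7], [4]]

Insert each entry of the permutation into P by Schensted row insertion, recording in Q the position of each new cell.

Insert 7: appended to row 1. P = [[7]], Q = [[1]].
Insert 4: 4 bumps 7 from row 1; 7 starts row 2. P = [[4], [7]], Q = [[1], [2]].
Insert 5: appended to row 1. P = [[4, 5], [7]], Q = [[1, 3], [2]].
Insert 1: 1 bumps 4 from row 1; 4 bumps 7 from row 2; 7 starts row 3. P = [[1, 5], [4], [7]], Q = [[1, 3], [2], [4]].
Insert 6: appended to row 1. P = [[1, 5, 6], [4], [7]], Q = [[1, 3, 5], [2], [4]].
Insert 2: 2 bumps 5 from row 1; 5 appends to row 2. P = [[1, 2, 6], [4, 5], [7]], Q = [[1, 3, 5], [2, 6], [4]].
Insert 3: 3 bumps 6 from row 1; 6 appends to row 2. P = [[1, 2, 3], [4, 5, 6], [7]], Q = [[1, 3, 5], [2, 6, 7], [4]].
Insert 8: appended to row 1. P = [[1, 2, 3, 8], [4, 5, 6], [7]], Q = [[1, 3, 5, 8], [2, 6, 7], [4]].

So P = [[1, 2, 3, 8], [4, 5, 6], [7]], Q = [[1, 3, 5, 8], [2, 6, 7], [4]].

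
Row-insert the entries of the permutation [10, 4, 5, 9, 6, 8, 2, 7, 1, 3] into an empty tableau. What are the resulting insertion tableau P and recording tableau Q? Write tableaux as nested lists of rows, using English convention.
Insert each entry of the permutation into P by Schensted row insertion, recording in Q the position of each new cell.

Insert 10: appended to row 1. P = [[10]], Q = [[1]].
Insert 4: 4 bumps 10 from row 1; 10 starts row 2. P = [[4], [10]], Q = [[1], [2]].
Insert 5: appended to row 1. P = [[4, 5], [10]], Q = [[1, 3], [2]].
Insert 9: appended to row 1. P = [[4, 5, 9], [10]], Q = [[1, 3, 4], [2]].
Insert 6: 6 bumps 9 from row 1; 9 bumps 10 from row 2; 10 starts row 3. P = [[4, 5, 6], [9], [10]], Q = [[1, 3, 4], [2], [5]].
Insert 8: appended to row 1. P = [[4, 5, 6, 8], [9], [10]], Q = [[1, 3, 4, 6], [2], [5]].
Insert 2: 2 bumps 4 from row 1; 4 bumps 9 from row 2; 9 bumps 10 from row 3; 10 starts row 4. P = [[2, 5, 6, 8], [4], [9], [10]], Q = [[1, 3, 4, 6], [2], [5], [7]].
Insert 7: 7 bumps 8 from row 1; 8 appends to row 2. P = [[2, 5, 6, 7], [4, 8], [9], [10]], Q = [[1, 3, 4, 6], [2, 8], [5], [7]].
Insert 1: 1 bumps 2 from row 1; 2 bumps 4 from row 2; 4 bumps 9 from row 3; 9 bumps 10 from row 4; 10 starts row 5. P = [[1, 5, 6, 7], [2, 8], [4], [9], [10]], Q = [[1, 3, 4, 6], [2, 8], [5], [7], [9]].
Insert 3: 3 bumps 5 from row 1; 5 bumps 8 from row 2; 8 appends to row 3. P = [[1, 3, 6, 7], [2, 5], [4, 8], [9], [10]], Q = [[1, 3, 4, 6], [2, 8], [5, 10], [7], [9]].

So P = [[1, 3, 6, 7], [2, 5], [4, 8], [9], [10]], Q = [[1, 3, 4, 6], [2, 8], [5, 10], [7], [9]].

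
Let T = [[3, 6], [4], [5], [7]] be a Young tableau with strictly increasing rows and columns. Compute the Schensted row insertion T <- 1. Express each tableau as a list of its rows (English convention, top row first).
[[1, 6], [3], [4], [5], [7]]

In row 1, 1 replaces 3 (the leftmost entry greater than 1); 3 is bumped to row 2. In row 2, 3 replaces 4 (the leftmost entry greater than 3); 4 is bumped to row 3. In row 3, 4 replaces 5 (the leftmost entry greater than 4); 5 is bumped to row 4. In row 4, 5 replaces 7 (the leftmost entry greater than 5); 7 is bumped to row 5. 7 starts a new row 5. The new tableau is [[1, 6], [3], [4], [5], [7]].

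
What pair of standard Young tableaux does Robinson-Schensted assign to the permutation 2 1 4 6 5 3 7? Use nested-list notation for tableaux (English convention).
P = [[1, 3, 5, 7], [2, 4], [6]], Q = [[1, 3, 4, 7], [2, 5], [6]]

Insert each entry of the permutation into P by Schensted row insertion, recording in Q the position of each new cell.

Insert 2: appended to row 1. P = [[2]].
Insert 1: 1 bumps 2 from row 1; 2 starts row 2. P = [[1], [2]].
Insert 4: appended to row 1. P = [[1, 4], [2]].
Insert 6: appended to row 1. P = [[1, 4, 6], [2]].
Insert 5: 5 bumps 6 from row 1; 6 appends to row 2. P = [[1, 4, 5], [2, 6]].
Insert 3: 3 bumps 4 from row 1; 4 bumps 6 from row 2; 6 starts row 3. P = [[1, 3, 5], [2, 4], [6]].
Insert 7: appended to row 1. P = [[1, 3, 5, 7], [2, 4], [6]].

So P = [[1, 3, 5, 7], [2, 4], [6]], Q = [[1, 3, 4, 7], [2, 5], [6]].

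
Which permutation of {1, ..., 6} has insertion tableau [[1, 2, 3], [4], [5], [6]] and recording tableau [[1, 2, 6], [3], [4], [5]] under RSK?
1 6 5 4 2 3

Reverse the RSK construction: for i from n down to 1, find the cell of Q containing i, remove the entry at that cell from P, and reverse-bump it up through P; the value ejected from row 1 is w(i).

Step i=6: Q has 6 at row 1, column 3; remove that cell from P, ejecting 3. So w(6) = 3. P is now [[1, 2], [4], [5], [6]].
Step i=5: Q has 5 at row 4, column 1; remove 6 from row 4 of P and reverse-bump: 6 enters row 3 and ejects 5; 5 enters row 2 and ejects 4; 4 enters row 1 and ejects 2. So w(5) = 2. P is now [[1, 4], [5], [6]].
Step i=4: Q has 4 at row 3, column 1; remove 6 from row 3 of P and reverse-bump: 6 enters row 2 and ejects 5; 5 enters row 1 and ejects 4. So w(4) = 4. P is now [[1, 5], [6]].
Step i=3: Q has 3 at row 2, column 1; remove 6 from row 2 of P and reverse-bump: 6 enters row 1 and ejects 5. So w(3) = 5. P is now [[1, 6]].
Step i=2: Q has 2 at row 1, column 2; remove that cell from P, ejecting 6. So w(2) = 6. P is now [[1]].
Step i=1: Q has 1 at row 1, column 1; remove that cell from P, ejecting 1. So w(1) = 1. P is now [].

So w = 1 6 5 4 2 3.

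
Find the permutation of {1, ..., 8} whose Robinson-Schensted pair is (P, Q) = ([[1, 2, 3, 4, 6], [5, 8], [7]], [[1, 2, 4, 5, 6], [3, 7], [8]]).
Reverse the RSK construction: for i from n down to 1, find the cell of Q containing i, remove the entry at that cell from P, and reverse-bump it up through P; the value ejected from row 1 is w(i).

Step i=8: Q has 8 at row 3, column 1; remove 7 from row 3 of P and reverse-bump: 7 enters row 2 and ejects 5; 5 enters row 1 and ejects 4. So w(8) = 4. P is now [[1, 2, 3, 5, 6], [7, 8]].
Step i=7: Q has 7 at row 2, column 2; remove 8 from row 2 of P and reverse-bump: 8 enters row 1 and ejects 6. So w(7) = 6. P is now [[1, 2, 3, 5, 8], [7]].
Step i=6: Q has 6 at row 1, column 5; remove that cell from P, ejecting 8. So w(6) = 8. P is now [[1, 2, 3, 5], [7]].
Step i=5: Q has 5 at row 1, column 4; remove that cell from P, ejecting 5. So w(5) = 5. P is now [[1, 2, 3], [7]].
Step i=4: Q has 4 at row 1, column 3; remove that cell from P, ejecting 3. So w(4) = 3. P is now [[1, 2], [7]].
Step i=3: Q has 3 at row 2, column 1; remove 7 from row 2 of P and reverse-bump: 7 enters row 1 and ejects 2. So w(3) = 2. P is now [[1, 7]].
Step i=2: Q has 2 at row 1, column 2; remove that cell from P, ejecting 7. So w(2) = 7. P is now [[1]].
Step i=1: Q has 1 at row 1, column 1; remove that cell from P, ejecting 1. So w(1) = 1. P is now [].

So w = 1 7 2 3 5 8 6 4.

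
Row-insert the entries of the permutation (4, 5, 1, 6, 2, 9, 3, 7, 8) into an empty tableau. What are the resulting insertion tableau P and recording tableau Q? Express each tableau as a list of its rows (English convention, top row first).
Insert each entry of the permutation into P by Schensted row insertion, recording in Q the position of each new cell.

Insert 4: appended to row 1. P = [[4]].
Insert 5: appended to row 1. P = [[4, 5]].
Insert 1: 1 bumps 4 from row 1; 4 starts row 2. P = [[1, 5], [4]].
Insert 6: appended to row 1. P = [[1, 5, 6], [4]].
Insert 2: 2 bumps 5 from row 1; 5 appends to row 2. P = [[1, 2, 6], [4, 5]].
Insert 9: appended to row 1. P = [[1, 2, 6, 9], [4, 5]].
Insert 3: 3 bumps 6 from row 1; 6 appends to row 2. P = [[1, 2, 3, 9], [4, 5, 6]].
Insert 7: 7 bumps 9 from row 1; 9 appends to row 2. P = [[1, 2, 3, 7], [4, 5, 6, 9]].
Insert 8: appended to row 1. P = [[1, 2, 3, 7, 8], [4, 5, 6, 9]].

So P = [[1, 2, 3, 7, 8], [4, 5, 6, 9]], Q = [[1, 2, 4, 6, 9], [3, 5, 7, 8]].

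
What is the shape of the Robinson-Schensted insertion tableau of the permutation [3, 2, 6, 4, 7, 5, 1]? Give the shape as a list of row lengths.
[3, 3, 1]

Row-insert each entry into an empty tableau.

After inserting 3: P = [[3]].
After inserting 2: P = [[2], [3]].
After inserting 6: P = [[2, 6], [3]].
After inserting 4: P = [[2, 4], [3, 6]].
After inserting 7: P = [[2, 4, 7], [3, 6]].
After inserting 5: P = [[2, 4, 5], [3, 6, 7]].
After inserting 1: P = [[1, 4, 5], [2, 6, 7], [3]].

The final insertion tableau P = [[1, 4, 5], [2, 6, 7], [3]] has shape [3, 3, 1].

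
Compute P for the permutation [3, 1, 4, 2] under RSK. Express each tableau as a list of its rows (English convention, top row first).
Insert 3: appended to row 1. P = [[3]].
Insert 1: 1 bumps 3 from row 1; 3 starts row 2. P = [[1], [3]].
Insert 4: appended to row 1. P = [[1, 4], [3]].
Insert 2: 2 bumps 4 from row 1; 4 appends to row 2. P = [[1, 2], [3, 4]].

So P = [[1, 2], [3, 4]].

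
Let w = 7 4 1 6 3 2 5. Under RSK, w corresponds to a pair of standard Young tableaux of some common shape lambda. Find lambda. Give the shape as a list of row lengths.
[3, 2, 1, 1]

RSK row insertion gives P = [[1, 2, 5], [3, 6], [4], [7]], which has shape [3, 2, 1, 1].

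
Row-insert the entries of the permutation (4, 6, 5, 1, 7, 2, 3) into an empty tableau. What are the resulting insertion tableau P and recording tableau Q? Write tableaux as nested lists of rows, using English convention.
Insert each entry of the permutation into P by Schensted row insertion, recording in Q the position of each new cell.

Insert 4: appended to row 1. P = [[4]], Q = [[1]].
Insert 6: appended to row 1. P = [[4, 6]], Q = [[1, 2]].
Insert 5: 5 bumps 6 from row 1; 6 starts row 2. P = [[4, 5], [6]], Q = [[1, 2], [3]].
Insert 1: 1 bumps 4 from row 1; 4 bumps 6 from row 2; 6 starts row 3. P = [[1, 5], [4], [6]], Q = [[1, 2], [3], [4]].
Insert 7: appended to row 1. P = [[1, 5, 7], [4], [6]], Q = [[1, 2, 5], [3], [4]].
Insert 2: 2 bumps 5 from row 1; 5 appends to row 2. P = [[1, 2, 7], [4, 5], [6]], Q = [[1, 2, 5], [3, 6], [4]].
Insert 3: 3 bumps 7 from row 1; 7 appends to row 2. P = [[1, 2, 3], [4, 5, 7], [6]], Q = [[1, 2, 5], [3, 6, 7], [4]].

So P = [[1, 2, 3], [4, 5, 7], [6]], Q = [[1, 2, 5], [3, 6, 7], [4]].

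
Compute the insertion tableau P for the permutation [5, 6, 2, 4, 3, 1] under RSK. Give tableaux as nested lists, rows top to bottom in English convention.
Insert 5: appended to row 1. P = [[5]].
Insert 6: appended to row 1. P = [[5, 6]].
Insert 2: 2 bumps 5 from row 1; 5 starts row 2. P = [[2, 6], [5]].
Insert 4: 4 bumps 6 from row 1; 6 appends to row 2. P = [[2, 4], [5, 6]].
Insert 3: 3 bumps 4 from row 1; 4 bumps 5 from row 2; 5 starts row 3. P = [[2, 3], [4, 6], [5]].
Insert 1: 1 bumps 2 from row 1; 2 bumps 4 from row 2; 4 bumps 5 from row 3; 5 starts row 4. P = [[1, 3], [2, 6], [4], [5]].

So P = [[1, 3], [2, 6], [4], [5]].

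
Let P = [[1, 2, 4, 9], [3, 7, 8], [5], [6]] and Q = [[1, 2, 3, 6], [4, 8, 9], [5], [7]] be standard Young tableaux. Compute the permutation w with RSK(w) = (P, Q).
Reverse the RSK construction: for i from n down to 1, find the cell of Q containing i, remove the entry at that cell from P, and reverse-bump it up through P; the value ejected from row 1 is w(i).

Step i=9: Q has 9 at row 2, column 3; remove 8 from row 2 of P and reverse-bump: 8 enters row 1 and ejects 4. So w(9) = 4. P is now [[1, 2, 8, 9], [3, 7], [5], [6]].
Step i=8: Q has 8 at row 2, column 2; remove 7 from row 2 of P and reverse-bump: 7 enters row 1 and ejects 2. So w(8) = 2. P is now [[1, 7, 8, 9], [3], [5], [6]].
Step i=7: Q has 7 at row 4, column 1; remove 6 from row 4 of P and reverse-bump: 6 enters row 3 and ejects 5; 5 enters row 2 and ejects 3; 3 enters row 1 and ejects 1. So w(7) = 1. P is now [[3, 7, 8, 9], [5], [6]].
Step i=6: Q has 6 at row 1, column 4; remove that cell from P, ejecting 9. So w(6) = 9. P is now [[3, 7, 8], [5], [6]].
Step i=5: Q has 5 at row 3, column 1; remove 6 from row 3 of P and reverse-bump: 6 enters row 2 and ejects 5; 5 enters row 1 and ejects 3. So w(5) = 3. P is now [[5, 7, 8], [6]].
Step i=4: Q has 4 at row 2, column 1; remove 6 from row 2 of P and reverse-bump: 6 enters row 1 and ejects 5. So w(4) = 5. P is now [[6, 7, 8]].
Step i=3: Q has 3 at row 1, column 3; remove that cell from P, ejecting 8. So w(3) = 8. P is now [[6, 7]].
Step i=2: Q has 2 at row 1, column 2; remove that cell from P, ejecting 7. So w(2) = 7. P is now [[6]].
Step i=1: Q has 1 at row 1, column 1; remove that cell from P, ejecting 6. So w(1) = 6. P is now [].

So w = 6 7 8 5 3 9 1 2 4.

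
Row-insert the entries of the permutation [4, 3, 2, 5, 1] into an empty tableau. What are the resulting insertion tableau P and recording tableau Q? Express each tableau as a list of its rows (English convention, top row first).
P = [[1, 5], [2], [3], [4]], Q = [[1, 4], [2], [3], [5]]

Insert each entry of the permutation into P by Schensted row insertion, recording in Q the position of each new cell.

Insert 4: appended to row 1. P = [[4]].
Insert 3: 3 bumps 4 from row 1; 4 starts row 2. P = [[3], [4]].
Insert 2: 2 bumps 3 from row 1; 3 bumps 4 from row 2; 4 starts row 3. P = [[2], [3], [4]].
Insert 5: appended to row 1. P = [[2, 5], [3], [4]].
Insert 1: 1 bumps 2 from row 1; 2 bumps 3 from row 2; 3 bumps 4 from row 3; 4 starts row 4. P = [[1, 5], [2], [3], [4]].

So P = [[1, 5], [2], [3], [4]], Q = [[1, 4], [2], [3], [5]].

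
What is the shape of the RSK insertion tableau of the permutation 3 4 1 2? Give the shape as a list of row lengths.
[2, 2]

RSK row insertion gives P = [[1, 2], [3, 4]], which has shape [2, 2].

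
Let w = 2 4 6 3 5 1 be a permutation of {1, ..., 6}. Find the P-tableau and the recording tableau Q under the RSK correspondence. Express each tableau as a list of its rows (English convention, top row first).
Insert each entry of the permutation into P by Schensted row insertion, recording in Q the position of each new cell.

Insert 2: appended to row 1. P = [[2]].
Insert 4: appended to row 1. P = [[2, 4]].
Insert 6: appended to row 1. P = [[2, 4, 6]].
Insert 3: 3 bumps 4 from row 1; 4 starts row 2. P = [[2, 3, 6], [4]].
Insert 5: 5 bumps 6 from row 1; 6 appends to row 2. P = [[2, 3, 5], [4, 6]].
Insert 1: 1 bumps 2 from row 1; 2 bumps 4 from row 2; 4 starts row 3. P = [[1, 3, 5], [2, 6], [4]].

So P = [[1, 3, 5], [2, 6], [4]], Q = [[1, 2, 3], [4, 5], [6]].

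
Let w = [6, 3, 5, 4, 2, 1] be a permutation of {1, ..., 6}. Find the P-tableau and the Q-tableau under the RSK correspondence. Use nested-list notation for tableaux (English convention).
Insert each entry of the permutation into P by Schensted row insertion, recording in Q the position of each new cell.

Insert 6: appended to row 1. P = [[6]], Q = [[1]].
Insert 3: 3 bumps 6 from row 1; 6 starts row 2. P = [[3], [6]], Q = [[1], [2]].
Insert 5: appended to row 1. P = [[3, 5], [6]], Q = [[1, 3], [2]].
Insert 4: 4 bumps 5 from row 1; 5 bumps 6 from row 2; 6 starts row 3. P = [[3, 4], [5], [6]], Q = [[1, 3], [2], [4]].
Insert 2: 2 bumps 3 from row 1; 3 bumps 5 from row 2; 5 bumps 6 from row 3; 6 starts row 4. P = [[2, 4], [3], [5], [6]], Q = [[1, 3], [2], [4], [5]].
Insert 1: 1 bumps 2 from row 1; 2 bumps 3 from row 2; 3 bumps 5 from row 3; 5 bumps 6 from row 4; 6 starts row 5. P = [[1, 4], [2], [3], [5], [6]], Q = [[1, 3], [2], [4], [5], [6]].

So P = [[1, 4], [2], [3], [5], [6]], Q = [[1, 3], [2], [4], [5], [6]].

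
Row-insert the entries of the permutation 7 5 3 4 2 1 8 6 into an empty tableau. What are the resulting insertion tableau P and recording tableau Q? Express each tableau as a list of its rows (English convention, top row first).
Insert each entry of the permutation into P by Schensted row insertion, recording in Q the position of each new cell.

Insert 7: appended to row 1. P = [[7]].
Insert 5: 5 bumps 7 from row 1; 7 starts row 2. P = [[5], [7]].
Insert 3: 3 bumps 5 from row 1; 5 bumps 7 from row 2; 7 starts row 3. P = [[3], [5], [7]].
Insert 4: appended to row 1. P = [[3, 4], [5], [7]].
Insert 2: 2 bumps 3 from row 1; 3 bumps 5 from row 2; 5 bumps 7 from row 3; 7 starts row 4. P = [[2, 4], [3], [5], [7]].
Insert 1: 1 bumps 2 from row 1; 2 bumps 3 from row 2; 3 bumps 5 from row 3; 5 bumps 7 from row 4; 7 starts row 5. P = [[1, 4], [2], [3], [5], [7]].
Insert 8: appended to row 1. P = [[1, 4, 8], [2], [3], [5], [7]].
Insert 6: 6 bumps 8 from row 1; 8 appends to row 2. P = [[1, 4, 6], [2, 8], [3], [5], [7]].

So P = [[1, 4, 6], [2, 8], [3], [5], [7]], Q = [[1, 4, 7], [2, 8], [3], [5], [6]].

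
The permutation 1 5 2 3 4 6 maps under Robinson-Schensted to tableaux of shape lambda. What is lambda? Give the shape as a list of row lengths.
[5, 1]

Row-insert each entry into an empty tableau.

After inserting 1: P = [[1]].
After inserting 5: P = [[1, 5]].
After inserting 2: P = [[1, 2], [5]].
After inserting 3: P = [[1, 2, 3], [5]].
After inserting 4: P = [[1, 2, 3, 4], [5]].
After inserting 6: P = [[1, 2, 3, 4, 6], [5]].

The final insertion tableau P = [[1, 2, 3, 4, 6], [5]] has shape [5, 1].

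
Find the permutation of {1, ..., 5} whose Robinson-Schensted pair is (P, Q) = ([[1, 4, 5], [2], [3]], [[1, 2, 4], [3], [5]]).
Reverse RSK: for i = n, n-1, ..., 1, locate i in Q, remove the corresponding corner cell from P, and reverse-bump its entry up through P; the value ejected from row 1 is w(i).

So w = 3 4 2 5 1.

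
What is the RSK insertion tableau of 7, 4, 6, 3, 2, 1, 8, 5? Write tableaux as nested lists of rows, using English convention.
Insert 7: appended to row 1. P = [[7]].
Insert 4: 4 bumps 7 from row 1; 7 starts row 2. P = [[4], [7]].
Insert 6: appended to row 1. P = [[4, 6], [7]].
Insert 3: 3 bumps 4 from row 1; 4 bumps 7 from row 2; 7 starts row 3. P = [[3, 6], [4], [7]].
Insert 2: 2 bumps 3 from row 1; 3 bumps 4 from row 2; 4 bumps 7 from row 3; 7 starts row 4. P = [[2, 6], [3], [4], [7]].
Insert 1: 1 bumps 2 from row 1; 2 bumps 3 from row 2; 3 bumps 4 from row 3; 4 bumps 7 from row 4; 7 starts row 5. P = [[1, 6], [2], [3], [4], [7]].
Insert 8: appended to row 1. P = [[1, 6, 8], [2], [3], [4], [7]].
Insert 5: 5 bumps 6 from row 1; 6 appends to row 2. P = [[1, 5, 8], [2, 6], [3], [4], [7]].

So P = [[1, 5, 8], [2, 6], [3], [4], [7]].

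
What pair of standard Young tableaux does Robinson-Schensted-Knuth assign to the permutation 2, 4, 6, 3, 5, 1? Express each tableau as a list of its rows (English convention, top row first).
P = [[1, 3, 5], [2, 6], [4]], Q = [[1, 2, 3], [4, 5], [6]]

Insert each entry of the permutation into P by Schensted row insertion, recording in Q the position of each new cell.

Insert 2: appended to row 1. P = [[2]], Q = [[1]].
Insert 4: appended to row 1. P = [[2, 4]], Q = [[1, 2]].
Insert 6: appended to row 1. P = [[2, 4, 6]], Q = [[1, 2, 3]].
Insert 3: 3 bumps 4 from row 1; 4 starts row 2. P = [[2, 3, 6], [4]], Q = [[1, 2, 3], [4]].
Insert 5: 5 bumps 6 from row 1; 6 appends to row 2. P = [[2, 3, 5], [4, 6]], Q = [[1, 2, 3], [4, 5]].
Insert 1: 1 bumps 2 from row 1; 2 bumps 4 from row 2; 4 starts row 3. P = [[1, 3, 5], [2, 6], [4]], Q = [[1, 2, 3], [4, 5], [6]].

So P = [[1, 3, 5], [2, 6], [4]], Q = [[1, 2, 3], [4, 5], [6]].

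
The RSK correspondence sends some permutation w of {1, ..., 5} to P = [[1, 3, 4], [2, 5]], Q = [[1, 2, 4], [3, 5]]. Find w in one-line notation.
Reverse the RSK construction: for i from n down to 1, find the cell of Q containing i, remove the entry at that cell from P, and reverse-bump it up through P; the value ejected from row 1 is w(i).

Step i=5: Q has 5 at row 2, column 2; remove 5 from row 2 of P and reverse-bump: 5 enters row 1 and ejects 4. So w(5) = 4. P is now [[1, 3, 5], [2]].
Step i=4: Q has 4 at row 1, column 3; remove that cell from P, ejecting 5. So w(4) = 5. P is now [[1, 3], [2]].
Step i=3: Q has 3 at row 2, column 1; remove 2 from row 2 of P and reverse-bump: 2 enters row 1 and ejects 1. So w(3) = 1. P is now [[2, 3]].
Step i=2: Q has 2 at row 1, column 2; remove that cell from P, ejecting 3. So w(2) = 3. P is now [[2]].
Step i=1: Q has 1 at row 1, column 1; remove that cell from P, ejecting 2. So w(1) = 2. P is now [].

So w = 2 3 1 5 4.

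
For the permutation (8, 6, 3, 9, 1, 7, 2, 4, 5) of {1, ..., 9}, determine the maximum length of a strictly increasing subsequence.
4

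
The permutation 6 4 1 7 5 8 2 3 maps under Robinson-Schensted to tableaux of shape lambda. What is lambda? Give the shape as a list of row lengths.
[3, 3, 2]

Row-insert each entry into an empty tableau.

After inserting 6: P = [[6]].
After inserting 4: P = [[4], [6]].
After inserting 1: P = [[1], [4], [6]].
After inserting 7: P = [[1, 7], [4], [6]].
After inserting 5: P = [[1, 5], [4, 7], [6]].
After inserting 8: P = [[1, 5, 8], [4, 7], [6]].
After inserting 2: P = [[1, 2, 8], [4, 5], [6, 7]].
After inserting 3: P = [[1, 2, 3], [4, 5, 8], [6, 7]].

The final insertion tableau P = [[1, 2, 3], [4, 5, 8], [6, 7]] has shape [3, 3, 2].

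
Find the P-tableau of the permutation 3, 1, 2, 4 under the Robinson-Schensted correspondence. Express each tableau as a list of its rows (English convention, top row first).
Insert 3: appended to row 1. P = [[3]].
Insert 1: 1 bumps 3 from row 1; 3 starts row 2. P = [[1], [3]].
Insert 2: appended to row 1. P = [[1, 2], [3]].
Insert 4: appended to row 1. P = [[1, 2, 4], [3]].

So P = [[1, 2, 4], [3]].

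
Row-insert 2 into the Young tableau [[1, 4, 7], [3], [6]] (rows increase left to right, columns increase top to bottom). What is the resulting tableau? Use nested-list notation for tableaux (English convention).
In row 1, 2 replaces 4 (the leftmost entry greater than 2); 4 is bumped to row 2. 4 is appended to row 2. The new tableau is [[1, 2, 7], [3, 4], [6]].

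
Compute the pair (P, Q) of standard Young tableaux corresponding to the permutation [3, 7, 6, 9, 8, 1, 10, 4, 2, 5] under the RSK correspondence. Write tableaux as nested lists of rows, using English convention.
Insert each entry of the permutation into P by Schensted row insertion, recording in Q the position of each new cell.

After inserting 3: P = [[3]].
After inserting 7: P = [[3, 7]].
After inserting 6: P = [[3, 6], [7]].
After inserting 9: P = [[3, 6, 9], [7]].
After inserting 8: P = [[3, 6, 8], [7, 9]].
After inserting 1: P = [[1, 6, 8], [3, 9], [7]].
After inserting 10: P = [[1, 6, 8, 10], [3, 9], [7]].
After inserting 4: P = [[1, 4, 8, 10], [3, 6], [7, 9]].
After inserting 2: P = [[1, 2, 8, 10], [3, 4], [6, 9], [7]].
After inserting 5: P = [[1, 2, 5, 10], [3, 4, 8], [6, 9], [7]].

So P = [[1, 2, 5, 10], [3, 4, 8], [6, 9], [7]], Q = [[1, 2, 4, 7], [3, 5, 10], [6, 8], [9]].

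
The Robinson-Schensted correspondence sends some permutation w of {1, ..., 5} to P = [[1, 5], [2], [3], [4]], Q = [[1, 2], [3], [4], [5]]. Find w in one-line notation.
Reverse the RSK construction: for i from n down to 1, find the cell of Q containing i, remove the entry at that cell from P, and reverse-bump it up through P; the value ejected from row 1 is w(i).

Step i=5: Q has 5 at row 4, column 1; remove 4 from row 4 of P and reverse-bump: 4 enters row 3 and ejects 3; 3 enters row 2 and ejects 2; 2 enters row 1 and ejects 1. So w(5) = 1. P is now [[2, 5], [3], [4]].
Step i=4: Q has 4 at row 3, column 1; remove 4 from row 3 of P and reverse-bump: 4 enters row 2 and ejects 3; 3 enters row 1 and ejects 2. So w(4) = 2. P is now [[3, 5], [4]].
Step i=3: Q has 3 at row 2, column 1; remove 4 from row 2 of P and reverse-bump: 4 enters row 1 and ejects 3. So w(3) = 3. P is now [[4, 5]].
Step i=2: Q has 2 at row 1, column 2; remove that cell from P, ejecting 5. So w(2) = 5. P is now [[4]].
Step i=1: Q has 1 at row 1, column 1; remove that cell from P, ejecting 4. So w(1) = 4. P is now [].

So w = 4 5 3 2 1.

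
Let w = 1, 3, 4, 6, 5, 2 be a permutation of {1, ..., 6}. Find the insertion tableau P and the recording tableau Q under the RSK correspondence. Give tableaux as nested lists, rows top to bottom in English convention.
P = [[1, 2, 4, 5], [3], [6]], Q = [[1, 2, 3, 4], [5], [6]]

Insert each entry of the permutation into P by Schensted row insertion, recording in Q the position of each new cell.

Insert 1: appended to row 1. P = [[1]], Q = [[1]].
Insert 3: appended to row 1. P = [[1, 3]], Q = [[1, 2]].
Insert 4: appended to row 1. P = [[1, 3, 4]], Q = [[1, 2, 3]].
Insert 6: appended to row 1. P = [[1, 3, 4, 6]], Q = [[1, 2, 3, 4]].
Insert 5: 5 bumps 6 from row 1; 6 starts row 2. P = [[1, 3, 4, 5], [6]], Q = [[1, 2, 3, 4], [5]].
Insert 2: 2 bumps 3 from row 1; 3 bumps 6 from row 2; 6 starts row 3. P = [[1, 2, 4, 5], [3], [6]], Q = [[1, 2, 3, 4], [5], [6]].

So P = [[1, 2, 4, 5], [3], [6]], Q = [[1, 2, 3, 4], [5], [6]].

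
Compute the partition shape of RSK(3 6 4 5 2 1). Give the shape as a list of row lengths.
[3, 1, 1, 1]

Row-insert each entry into an empty tableau.

After inserting 3: P = [[3]].
After inserting 6: P = [[3, 6]].
After inserting 4: P = [[3, 4], [6]].
After inserting 5: P = [[3, 4, 5], [6]].
After inserting 2: P = [[2, 4, 5], [3], [6]].
After inserting 1: P = [[1, 4, 5], [2], [3], [6]].

The final insertion tableau P = [[1, 4, 5], [2], [3], [6]] has shape [3, 1, 1, 1].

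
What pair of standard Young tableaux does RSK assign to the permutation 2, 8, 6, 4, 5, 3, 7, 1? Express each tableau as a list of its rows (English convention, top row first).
P = [[1, 3, 5, 7], [2], [4], [6], [8]], Q = [[1, 2, 5, 7], [3], [4], [6], [8]]

Insert each entry of the permutation into P by Schensted row insertion, recording in Q the position of each new cell.

Insert 2: appended to row 1. P = [[2]].
Insert 8: appended to row 1. P = [[2, 8]].
Insert 6: 6 bumps 8 from row 1; 8 starts row 2. P = [[2, 6], [8]].
Insert 4: 4 bumps 6 from row 1; 6 bumps 8 from row 2; 8 starts row 3. P = [[2, 4], [6], [8]].
Insert 5: appended to row 1. P = [[2, 4, 5], [6], [8]].
Insert 3: 3 bumps 4 from row 1; 4 bumps 6 from row 2; 6 bumps 8 from row 3; 8 starts row 4. P = [[2, 3, 5], [4], [6], [8]].
Insert 7: appended to row 1. P = [[2, 3, 5, 7], [4], [6], [8]].
Insert 1: 1 bumps 2 from row 1; 2 bumps 4 from row 2; 4 bumps 6 from row 3; 6 bumps 8 from row 4; 8 starts row 5. P = [[1, 3, 5, 7], [2], [4], [6], [8]].

So P = [[1, 3, 5, 7], [2], [4], [6], [8]], Q = [[1, 2, 5, 7], [3], [4], [6], [8]].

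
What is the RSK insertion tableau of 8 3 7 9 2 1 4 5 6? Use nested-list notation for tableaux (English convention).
P = [[1, 4, 5, 6], [2, 7, 9], [3], [8]]

Insert 8: appended to row 1. P = [[8]].
Insert 3: 3 bumps 8 from row 1; 8 starts row 2. P = [[3], [8]].
Insert 7: appended to row 1. P = [[3, 7], [8]].
Insert 9: appended to row 1. P = [[3, 7, 9], [8]].
Insert 2: 2 bumps 3 from row 1; 3 bumps 8 from row 2; 8 starts row 3. P = [[2, 7, 9], [3], [8]].
Insert 1: 1 bumps 2 from row 1; 2 bumps 3 from row 2; 3 bumps 8 from row 3; 8 starts row 4. P = [[1, 7, 9], [2], [3], [8]].
Insert 4: 4 bumps 7 from row 1; 7 appends to row 2. P = [[1, 4, 9], [2, 7], [3], [8]].
Insert 5: 5 bumps 9 from row 1; 9 appends to row 2. P = [[1, 4, 5], [2, 7, 9], [3], [8]].
Insert 6: appended to row 1. P = [[1, 4, 5, 6], [2, 7, 9], [3], [8]].

So P = [[1, 4, 5, 6], [2, 7, 9], [3], [8]].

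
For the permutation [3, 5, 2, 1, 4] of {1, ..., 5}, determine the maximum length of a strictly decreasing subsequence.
3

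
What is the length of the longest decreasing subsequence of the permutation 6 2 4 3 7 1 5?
4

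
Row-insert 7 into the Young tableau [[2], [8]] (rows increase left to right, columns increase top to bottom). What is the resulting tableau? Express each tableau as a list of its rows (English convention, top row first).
7 is larger than every entry of row 1, so it is appended to row 1. The new tableau is [[2, 7], [8]].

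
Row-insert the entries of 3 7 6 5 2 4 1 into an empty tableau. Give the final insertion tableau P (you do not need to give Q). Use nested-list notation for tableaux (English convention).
Insert 3: appended to row 1. P = [[3]].
Insert 7: appended to row 1. P = [[3, 7]].
Insert 6: 6 bumps 7 from row 1; 7 starts row 2. P = [[3, 6], [7]].
Insert 5: 5 bumps 6 from row 1; 6 bumps 7 from row 2; 7 starts row 3. P = [[3, 5], [6], [7]].
Insert 2: 2 bumps 3 from row 1; 3 bumps 6 from row 2; 6 bumps 7 from row 3; 7 starts row 4. P = [[2, 5], [3], [6], [7]].
Insert 4: 4 bumps 5 from row 1; 5 appends to row 2. P = [[2, 4], [3, 5], [6], [7]].
Insert 1: 1 bumps 2 from row 1; 2 bumps 3 from row 2; 3 bumps 6 from row 3; 6 bumps 7 from row 4; 7 starts row 5. P = [[1, 4], [2, 5], [3], [6], [7]].

So P = [[1, 4], [2, 5], [3], [6], [7]].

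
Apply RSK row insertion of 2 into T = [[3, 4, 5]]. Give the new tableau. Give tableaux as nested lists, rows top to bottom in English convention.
[[2, 4, 5], [3]]

In row 1, 2 replaces 3 (the leftmost entry greater than 2); 3 is bumped to row 2. 3 starts a new row 2. The new tableau is [[2, 4, 5], [3]].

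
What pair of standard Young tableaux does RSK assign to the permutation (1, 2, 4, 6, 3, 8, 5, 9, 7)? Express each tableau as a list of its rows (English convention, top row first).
Insert each entry of the permutation into P by Schensted row insertion, recording in Q the position of each new cell.

Insert 1: appended to row 1. P = [[1]], Q = [[1]].
Insert 2: appended to row 1. P = [[1, 2]], Q = [[1, 2]].
Insert 4: appended to row 1. P = [[1, 2, 4]], Q = [[1, 2, 3]].
Insert 6: appended to row 1. P = [[1, 2, 4, 6]], Q = [[1, 2, 3, 4]].
Insert 3: 3 bumps 4 from row 1; 4 starts row 2. P = [[1, 2, 3, 6], [4]], Q = [[1, 2, 3, 4], [5]].
Insert 8: appended to row 1. P = [[1, 2, 3, 6, 8], [4]], Q = [[1, 2, 3, 4, 6], [5]].
Insert 5: 5 bumps 6 from row 1; 6 appends to row 2. P = [[1, 2, 3, 5, 8], [4, 6]], Q = [[1, 2, 3, 4, 6], [5, 7]].
Insert 9: appended to row 1. P = [[1, 2, 3, 5, 8, 9], [4, 6]], Q = [[1, 2, 3, 4, 6, 8], [5, 7]].
Insert 7: 7 bumps 8 from row 1; 8 appends to row 2. P = [[1, 2, 3, 5, 7, 9], [4, 6, 8]], Q = [[1, 2, 3, 4, 6, 8], [5, 7, 9]].

So P = [[1, 2, 3, 5, 7, 9], [4, 6, 8]], Q = [[1, 2, 3, 4, 6, 8], [5, 7, 9]].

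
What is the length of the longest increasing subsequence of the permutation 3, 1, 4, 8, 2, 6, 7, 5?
4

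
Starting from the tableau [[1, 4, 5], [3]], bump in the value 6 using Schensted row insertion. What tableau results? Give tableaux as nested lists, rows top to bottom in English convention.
[[1, 4, 5, 6], [3]]

6 is larger than every entry of row 1, so it is appended to row 1. The new tableau is [[1, 4, 5, 6], [3]].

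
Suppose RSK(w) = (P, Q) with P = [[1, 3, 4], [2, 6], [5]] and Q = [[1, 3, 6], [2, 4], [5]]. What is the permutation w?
Reverse the RSK construction: for i from n down to 1, find the cell of Q containing i, remove the entry at that cell from P, and reverse-bump it up through P; the value ejected from row 1 is w(i).

Step i=6: Q has 6 at row 1, column 3; remove that cell from P, ejecting 4. So w(6) = 4. P is now [[1, 3], [2, 6], [5]].
Step i=5: Q has 5 at row 3, column 1; remove 5 from row 3 of P and reverse-bump: 5 enters row 2 and ejects 2; 2 enters row 1 and ejects 1. So w(5) = 1. P is now [[2, 3], [5, 6]].
Step i=4: Q has 4 at row 2, column 2; remove 6 from row 2 of P and reverse-bump: 6 enters row 1 and ejects 3. So w(4) = 3. P is now [[2, 6], [5]].
Step i=3: Q has 3 at row 1, column 2; remove that cell from P, ejecting 6. So w(3) = 6. P is now [[2], [5]].
Step i=2: Q has 2 at row 2, column 1; remove 5 from row 2 of P and reverse-bump: 5 enters row 1 and ejects 2. So w(2) = 2. P is now [[5]].
Step i=1: Q has 1 at row 1, column 1; remove that cell from P, ejecting 5. So w(1) = 5. P is now [].

So w = 5 2 6 3 1 4.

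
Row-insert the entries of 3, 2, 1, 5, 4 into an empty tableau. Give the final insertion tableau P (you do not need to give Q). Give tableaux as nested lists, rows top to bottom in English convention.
Insert 3: appended to row 1. P = [[3]].
Insert 2: 2 bumps 3 from row 1; 3 starts row 2. P = [[2], [3]].
Insert 1: 1 bumps 2 from row 1; 2 bumps 3 from row 2; 3 starts row 3. P = [[1], [2], [3]].
Insert 5: appended to row 1. P = [[1, 5], [2], [3]].
Insert 4: 4 bumps 5 from row 1; 5 appends to row 2. P = [[1, 4], [2, 5], [3]].

So P = [[1, 4], [2, 5], [3]].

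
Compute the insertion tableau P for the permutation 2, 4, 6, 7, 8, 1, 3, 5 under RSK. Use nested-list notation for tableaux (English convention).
P = [[1, 3, 5, 7, 8], [2, 4, 6]]

Insert 2: appended to row 1. P = [[2]].
Insert 4: appended to row 1. P = [[2, 4]].
Insert 6: appended to row 1. P = [[2, 4, 6]].
Insert 7: appended to row 1. P = [[2, 4, 6, 7]].
Insert 8: appended to row 1. P = [[2, 4, 6, 7, 8]].
Insert 1: 1 bumps 2 from row 1; 2 starts row 2. P = [[1, 4, 6, 7, 8], [2]].
Insert 3: 3 bumps 4 from row 1; 4 appends to row 2. P = [[1, 3, 6, 7, 8], [2, 4]].
Insert 5: 5 bumps 6 from row 1; 6 appends to row 2. P = [[1, 3, 5, 7, 8], [2, 4, 6]].

So P = [[1, 3, 5, 7, 8], [2, 4, 6]].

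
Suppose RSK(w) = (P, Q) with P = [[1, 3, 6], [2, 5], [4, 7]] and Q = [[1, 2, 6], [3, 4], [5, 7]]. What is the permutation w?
4 7 2 5 1 6 3

Reverse the RSK construction: for i from n down to 1, find the cell of Q containing i, remove the entry at that cell from P, and reverse-bump it up through P; the value ejected from row 1 is w(i).

Step i=7: Q has 7 at row 3, column 2; remove 7 from row 3 of P and reverse-bump: 7 enters row 2 and ejects 5; 5 enters row 1 and ejects 3. So w(7) = 3. P is now [[1, 5, 6], [2, 7], [4]].
Step i=6: Q has 6 at row 1, column 3; remove that cell from P, ejecting 6. So w(6) = 6. P is now [[1, 5], [2, 7], [4]].
Step i=5: Q has 5 at row 3, column 1; remove 4 from row 3 of P and reverse-bump: 4 enters row 2 and ejects 2; 2 enters row 1 and ejects 1. So w(5) = 1. P is now [[2, 5], [4, 7]].
Step i=4: Q has 4 at row 2, column 2; remove 7 from row 2 of P and reverse-bump: 7 enters row 1 and ejects 5. So w(4) = 5. P is now [[2, 7], [4]].
Step i=3: Q has 3 at row 2, column 1; remove 4 from row 2 of P and reverse-bump: 4 enters row 1 and ejects 2. So w(3) = 2. P is now [[4, 7]].
Step i=2: Q has 2 at row 1, column 2; remove that cell from P, ejecting 7. So w(2) = 7. P is now [[4]].
Step i=1: Q has 1 at row 1, column 1; remove that cell from P, ejecting 4. So w(1) = 4. P is now [].

So w = 4 7 2 5 1 6 3.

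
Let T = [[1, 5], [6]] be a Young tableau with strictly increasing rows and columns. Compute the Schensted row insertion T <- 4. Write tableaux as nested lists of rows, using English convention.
[[1, 4], [5], [6]]

In row 1, 4 replaces 5 (the leftmost entry greater than 4); 5 is bumped to row 2. In row 2, 5 replaces 6 (the leftmost entry greater than 5); 6 is bumped to row 3. 6 starts a new row 3. The new tableau is [[1, 4], [5], [6]].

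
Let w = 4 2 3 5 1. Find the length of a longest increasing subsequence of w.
3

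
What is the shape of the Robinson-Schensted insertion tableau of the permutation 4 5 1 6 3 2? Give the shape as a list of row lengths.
Row-insert each entry into an empty tableau.

After inserting 4: P = [[4]].
After inserting 5: P = [[4, 5]].
After inserting 1: P = [[1, 5], [4]].
After inserting 6: P = [[1, 5, 6], [4]].
After inserting 3: P = [[1, 3, 6], [4, 5]].
After inserting 2: P = [[1, 2, 6], [3, 5], [4]].

The final insertion tableau P = [[1, 2, 6], [3, 5], [4]] has shape [3, 2, 1].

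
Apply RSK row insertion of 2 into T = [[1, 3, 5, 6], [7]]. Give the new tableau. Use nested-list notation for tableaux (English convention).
In row 1, 2 replaces 3 (the leftmost entry greater than 2); 3 is bumped to row 2. In row 2, 3 replaces 7 (the leftmost entry greater than 3); 7 is bumped to row 3. 7 starts a new row 3. The new tableau is [[1, 2, 5, 6], [3], [7]].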